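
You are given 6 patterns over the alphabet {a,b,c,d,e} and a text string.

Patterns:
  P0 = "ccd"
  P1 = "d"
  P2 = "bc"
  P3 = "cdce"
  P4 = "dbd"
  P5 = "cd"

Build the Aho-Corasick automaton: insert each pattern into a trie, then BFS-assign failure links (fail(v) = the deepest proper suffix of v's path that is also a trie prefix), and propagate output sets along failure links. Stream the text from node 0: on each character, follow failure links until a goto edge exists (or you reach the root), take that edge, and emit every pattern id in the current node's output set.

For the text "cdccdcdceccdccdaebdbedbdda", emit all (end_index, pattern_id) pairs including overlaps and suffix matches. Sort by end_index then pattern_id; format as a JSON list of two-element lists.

Build:
Trie nodes:
  n0 'ε': b→5 c→1 d→4
  n1 'c': c→2 d→7
  n2 'cc': d→3
  n3 'ccd': ·  ←P0
  n4 'd': b→10  ←P1
  n5 'b': c→6
  n6 'bc': ·  ←P2
  n7 'cd': c→8  ←P5
  n8 'cdc': e→9
  n9 'cdce': ·  ←P3
  n10 'db': d→11
  n11 'dbd': ·  ←P4

Failure links (BFS by depth):
  fail(1) 'c': from fail(0)=0 chase 'c': 0 ⇒ 0;  out=∅∪out(0)=∅
  fail(4) 'd': from fail(0)=0 chase 'd': 0 ⇒ 0;  out={1}∪out(0)={1}
  fail(5) 'b': from fail(0)=0 chase 'b': 0 ⇒ 0;  out=∅∪out(0)=∅
  fail(2) 'cc': from fail(1)=0 chase 'c': 0 ⇒ 1;  out=∅∪out(1)=∅
  fail(6) 'bc': from fail(5)=0 chase 'c': 0 ⇒ 1;  out={2}∪out(1)={2}
  fail(7) 'cd': from fail(1)=0 chase 'd': 0 ⇒ 4;  out={5}∪out(4)={1,5}
  fail(10) 'db': from fail(4)=0 chase 'b': 0 ⇒ 5;  out=∅∪out(5)=∅
  fail(3) 'ccd': from fail(2)=1 chase 'd': 1 ⇒ 7;  out={0}∪out(7)={0,1,5}
  fail(8) 'cdc': from fail(7)=4 chase 'c': 4→0 ⇒ 1;  out=∅∪out(1)=∅
  fail(11) 'dbd': from fail(10)=5 chase 'd': 5→0 ⇒ 4;  out={4}∪out(4)={1,4}
  fail(9) 'cdce': from fail(8)=1 chase 'e': 1→0 ⇒ 0;  out={3}∪out(0)={3}

Scan:
pos 0 'c': at 1
pos 1 'd': at 7  → match P1@[1:1],P5@[0:1]
pos 2 'c': at 8
pos 3 'c': at 2 (fail-walked)
pos 4 'd': at 3  → match P0@[2:4],P1@[4:4],P5@[3:4]
pos 5 'c': at 8 (fail-walked)
pos 6 'd': at 7 (fail-walked)  → match P1@[6:6],P5@[5:6]
pos 7 'c': at 8
pos 8 'e': at 9  → match P3@[5:8]
pos 9 'c': at 1 (fail-walked)
pos 10 'c': at 2
pos 11 'd': at 3  → match P0@[9:11],P1@[11:11],P5@[10:11]
pos 12 'c': at 8 (fail-walked)
pos 13 'c': at 2 (fail-walked)
pos 14 'd': at 3  → match P0@[12:14],P1@[14:14],P5@[13:14]
pos 15 'a': at 0 (fail-walked)
pos 16 'e': at 0
pos 17 'b': at 5
pos 18 'd': at 4 (fail-walked)  → match P1@[18:18]
pos 19 'b': at 10
pos 20 'e': at 0 (fail-walked)
pos 21 'd': at 4  → match P1@[21:21]
pos 22 'b': at 10
pos 23 'd': at 11  → match P1@[23:23],P4@[21:23]
pos 24 'd': at 4 (fail-walked)  → match P1@[24:24]
pos 25 'a': at 0 (fail-walked)

Matches: [[1,1],[1,5],[4,0],[4,1],[4,5],[6,1],[6,5],[8,3],[11,0],[11,1],[11,5],[14,0],[14,1],[14,5],[18,1],[21,1],[23,1],[23,4],[24,1]]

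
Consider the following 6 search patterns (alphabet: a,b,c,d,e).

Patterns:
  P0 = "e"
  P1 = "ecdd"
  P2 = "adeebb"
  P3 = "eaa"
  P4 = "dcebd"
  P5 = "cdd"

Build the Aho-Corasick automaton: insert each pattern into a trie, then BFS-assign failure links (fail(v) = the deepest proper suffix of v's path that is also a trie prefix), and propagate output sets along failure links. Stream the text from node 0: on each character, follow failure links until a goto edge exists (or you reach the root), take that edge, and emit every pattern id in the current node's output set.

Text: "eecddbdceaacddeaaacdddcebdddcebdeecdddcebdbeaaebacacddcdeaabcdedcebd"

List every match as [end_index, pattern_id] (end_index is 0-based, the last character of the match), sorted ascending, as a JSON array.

Build automaton:
Trie (insert patterns):
  n0 'ε': a→5 c→18 d→13 e→1
  n1 'e': a→11 c→2  [P0 ends]
  n2 'ec': d→3
  n3 'ecd': d→4
  n4 'ecdd': ·  [P1 ends]
  n5 'a': d→6
  n6 'ad': e→7
  n7 'ade': e→8
  n8 'adee': b→9
  n9 'adeeb': b→10
  n10 'adeebb': ·  [P2 ends]
  n11 'ea': a→12
  n12 'eaa': ·  [P3 ends]
  n13 'd': c→14
  n14 'dc': e→15
  n15 'dce': b→16
  n16 'dceb': d→17
  n17 'dcebd': ·  [P4 ends]
  n18 'c': d→19
  n19 'cd': d→20
  n20 'cdd': ·  [P5 ends]

BFS fail/out derivation:
  n1('e'): parent n0 fail=0; on 'e' 0 → fail=0;  out {0}∪∅={0}
  n5('a'): parent n0 fail=0; on 'a' 0 → fail=0;  out ∅∪∅=∅
  n13('d'): parent n0 fail=0; on 'd' 0 → fail=0;  out ∅∪∅=∅
  n18('c'): parent n0 fail=0; on 'c' 0 → fail=0;  out ∅∪∅=∅
  n2('ec'): parent n1 fail=0; on 'c' 0 → fail=18;  out ∅∪∅=∅
  n6('ad'): parent n5 fail=0; on 'd' 0 → fail=13;  out ∅∪∅=∅
  n11('ea'): parent n1 fail=0; on 'a' 0 → fail=5;  out ∅∪∅=∅
  n14('dc'): parent n13 fail=0; on 'c' 0 → fail=18;  out ∅∪∅=∅
  n19('cd'): parent n18 fail=0; on 'd' 0 → fail=13;  out ∅∪∅=∅
  n3('ecd'): parent n2 fail=18; on 'd' 18 → fail=19;  out ∅∪∅=∅
  n7('ade'): parent n6 fail=13; on 'e' 13→0 → fail=1;  out ∅∪{0}={0}
  n12('eaa'): parent n11 fail=5; on 'a' 5→0 → fail=5;  out {3}∪∅={3}
  n15('dce'): parent n14 fail=18; on 'e' 18→0 → fail=1;  out ∅∪{0}={0}
  n20('cdd'): parent n19 fail=13; on 'd' 13→0 → fail=13;  out {5}∪∅={5}
  n4('ecdd'): parent n3 fail=19; on 'd' 19 → fail=20;  out {1}∪{5}={1,5}
  n8('adee'): parent n7 fail=1; on 'e' 1→0 → fail=1;  out ∅∪{0}={0}
  n16('dceb'): parent n15 fail=1; on 'b' 1→0 → fail=0;  out ∅∪∅=∅
  n9('adeeb'): parent n8 fail=1; on 'b' 1→0 → fail=0;  out ∅∪∅=∅
  n17('dcebd'): parent n16 fail=0; on 'd' 0 → fail=13;  out {4}∪∅={4}
  n10('adeebb'): parent n9 fail=0; on 'b' 0 → fail=0;  out {2}∪∅={2}

Text stream:
pos 0 'e': at 1  ** P0@[0:0]
pos 1 'e': at 1 (via fail)  ** P0@[1:1]
pos 2 'c': at 2
pos 3 'd': at 3
pos 4 'd': at 4  ** P1@[1:4],P5@[2:4]
pos 5 'b': at 0 (via fail)
pos 6 'd': at 13
pos 7 'c': at 14
pos 8 'e': at 15  ** P0@[8:8]
pos 9 'a': at 11 (via fail)
pos 10 'a': at 12  ** P3@[8:10]
pos 11 'c': at 18 (via fail)
pos 12 'd': at 19
pos 13 'd': at 20  ** P5@[11:13]
pos 14 'e': at 1 (via fail)  ** P0@[14:14]
pos 15 'a': at 11
pos 16 'a': at 12  ** P3@[14:16]
pos 17 'a': at 5 (via fail)
pos 18 'c': at 18 (via fail)
pos 19 'd': at 19
pos 20 'd': at 20  ** P5@[18:20]
pos 21 'd': at 13 (via fail)
pos 22 'c': at 14
pos 23 'e': at 15  ** P0@[23:23]
pos 24 'b': at 16
pos 25 'd': at 17  ** P4@[21:25]
pos 26 'd': at 13 (via fail)
pos 27 'd': at 13 (via fail)
pos 28 'c': at 14
pos 29 'e': at 15  ** P0@[29:29]
pos 30 'b': at 16
pos 31 'd': at 17  ** P4@[27:31]
pos 32 'e': at 1 (via fail)  ** P0@[32:32]
pos 33 'e': at 1 (via fail)  ** P0@[33:33]
pos 34 'c': at 2
pos 35 'd': at 3
pos 36 'd': at 4  ** P1@[33:36],P5@[34:36]
pos 37 'd': at 13 (via fail)
pos 38 'c': at 14
pos 39 'e': at 15  ** P0@[39:39]
pos 40 'b': at 16
pos 41 'd': at 17  ** P4@[37:41]
pos 42 'b': at 0 (via fail)
pos 43 'e': at 1  ** P0@[43:43]
pos 44 'a': at 11
pos 45 'a': at 12  ** P3@[43:45]
pos 46 'e': at 1 (via fail)  ** P0@[46:46]
pos 47 'b': at 0 (via fail)
pos 48 'a': at 5
pos 49 'c': at 18 (via fail)
pos 50 'a': at 5 (via fail)
pos 51 'c': at 18 (via fail)
pos 52 'd': at 19
pos 53 'd': at 20  ** P5@[51:53]
pos 54 'c': at 14 (via fail)
pos 55 'd': at 19 (via fail)
pos 56 'e': at 1 (via fail)  ** P0@[56:56]
pos 57 'a': at 11
pos 58 'a': at 12  ** P3@[56:58]
pos 59 'b': at 0 (via fail)
pos 60 'c': at 18
pos 61 'd': at 19
pos 62 'e': at 1 (via fail)  ** P0@[62:62]
pos 63 'd': at 13 (via fail)
pos 64 'c': at 14
pos 65 'e': at 15  ** P0@[65:65]
pos 66 'b': at 16
pos 67 'd': at 17  ** P4@[63:67]

All matches (sorted): [[0,0],[1,0],[4,1],[4,5],[8,0],[10,3],[13,5],[14,0],[16,3],[20,5],[23,0],[25,4],[29,0],[31,4],[32,0],[33,0],[36,1],[36,5],[39,0],[41,4],[43,0],[45,3],[46,0],[53,5],[56,0],[58,3],[62,0],[65,0],[67,4]]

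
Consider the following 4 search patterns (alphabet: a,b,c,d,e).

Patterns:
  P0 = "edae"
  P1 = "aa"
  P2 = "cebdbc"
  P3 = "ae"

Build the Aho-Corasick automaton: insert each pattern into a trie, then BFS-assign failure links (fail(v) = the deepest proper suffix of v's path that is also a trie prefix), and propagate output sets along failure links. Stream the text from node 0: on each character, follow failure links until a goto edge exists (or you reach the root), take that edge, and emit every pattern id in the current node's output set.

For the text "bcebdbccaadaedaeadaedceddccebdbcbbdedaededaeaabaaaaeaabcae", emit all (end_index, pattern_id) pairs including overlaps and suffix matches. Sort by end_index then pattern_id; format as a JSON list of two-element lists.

Construct AC machine:
Trie (insert patterns):
  n0 'ε': a→5 c→7 e→1
  n1 'e': d→2
  n2 'ed': a→3
  n3 'eda': e→4
  n4 'edae': ·  [P0 ends]
  n5 'a': a→6 e→13
  n6 'aa': ·  [P1 ends]
  n7 'c': e→8
  n8 'ce': b→9
  n9 'ceb': d→10
  n10 'cebd': b→11
  n11 'cebdb': c→12
  n12 'cebdbc': ·  [P2 ends]
  n13 'ae': ·  [P3 ends]

Failure links (BFS by depth):
  n1('e'): parent n0 fail=0; on 'e' 0 → fail=0;  out ∅∪∅=∅
  n5('a'): parent n0 fail=0; on 'a' 0 → fail=0;  out ∅∪∅=∅
  n7('c'): parent n0 fail=0; on 'c' 0 → fail=0;  out ∅∪∅=∅
  n2('ed'): parent n1 fail=0; on 'd' 0 → fail=0;  out ∅∪∅=∅
  n6('aa'): parent n5 fail=0; on 'a' 0 → fail=5;  out {1}∪∅={1}
  n8('ce'): parent n7 fail=0; on 'e' 0 → fail=1;  out ∅∪∅=∅
  n13('ae'): parent n5 fail=0; on 'e' 0 → fail=1;  out {3}∪∅={3}
  n3('eda'): parent n2 fail=0; on 'a' 0 → fail=5;  out ∅∪∅=∅
  n9('ceb'): parent n8 fail=1; on 'b' 1→0 → fail=0;  out ∅∪∅=∅
  n4('edae'): parent n3 fail=5; on 'e' 5 → fail=13;  out {0}∪{3}={0,3}
  n10('cebd'): parent n9 fail=0; on 'd' 0 → fail=0;  out ∅∪∅=∅
  n11('cebdb'): parent n10 fail=0; on 'b' 0 → fail=0;  out ∅∪∅=∅
  n12('cebdbc'): parent n11 fail=0; on 'c' 0 → fail=7;  out {2}∪∅={2}

Text stream:
i=0 'b': node 0→0
i=1 'c': node 0→7
i=2 'e': node 7→8
i=3 'b': node 8→9
i=4 'd': node 9→10
i=5 'b': node 10→11
i=6 'c': node 11→12  emit P2@[1:6]
i=7 'c': node 12→7 (via fail)
i=8 'a': node 7→5 (via fail)
i=9 'a': node 5→6  emit P1@[8:9]
i=10 'd': node 6→0 (via fail)
i=11 'a': node 0→5
i=12 'e': node 5→13  emit P3@[11:12]
i=13 'd': node 13→2 (via fail)
i=14 'a': node 2→3
i=15 'e': node 3→4  emit P0@[12:15],P3@[14:15]
i=16 'a': node 4→5 (via fail)
i=17 'd': node 5→0 (via fail)
i=18 'a': node 0→5
i=19 'e': node 5→13  emit P3@[18:19]
i=20 'd': node 13→2 (via fail)
i=21 'c': node 2→7 (via fail)
i=22 'e': node 7→8
i=23 'd': node 8→2 (via fail)
i=24 'd': node 2→0 (via fail)
i=25 'c': node 0→7
i=26 'c': node 7→7 (via fail)
i=27 'e': node 7→8
i=28 'b': node 8→9
i=29 'd': node 9→10
i=30 'b': node 10→11
i=31 'c': node 11→12  emit P2@[26:31]
i=32 'b': node 12→0 (via fail)
i=33 'b': node 0→0
i=34 'd': node 0→0
i=35 'e': node 0→1
i=36 'd': node 1→2
i=37 'a': node 2→3
i=38 'e': node 3→4  emit P0@[35:38],P3@[37:38]
i=39 'd': node 4→2 (via fail)
i=40 'e': node 2→1 (via fail)
i=41 'd': node 1→2
i=42 'a': node 2→3
i=43 'e': node 3→4  emit P0@[40:43],P3@[42:43]
i=44 'a': node 4→5 (via fail)
i=45 'a': node 5→6  emit P1@[44:45]
i=46 'b': node 6→0 (via fail)
i=47 'a': node 0→5
i=48 'a': node 5→6  emit P1@[47:48]
i=49 'a': node 6→6 (via fail)  emit P1@[48:49]
i=50 'a': node 6→6 (via fail)  emit P1@[49:50]
i=51 'e': node 6→13 (via fail)  emit P3@[50:51]
i=52 'a': node 13→5 (via fail)
i=53 'a': node 5→6  emit P1@[52:53]
i=54 'b': node 6→0 (via fail)
i=55 'c': node 0→7
i=56 'a': node 7→5 (via fail)
i=57 'e': node 5→13  emit P3@[56:57]

All matches (sorted): [[6,2],[9,1],[12,3],[15,0],[15,3],[19,3],[31,2],[38,0],[38,3],[43,0],[43,3],[45,1],[48,1],[49,1],[50,1],[51,3],[53,1],[57,3]]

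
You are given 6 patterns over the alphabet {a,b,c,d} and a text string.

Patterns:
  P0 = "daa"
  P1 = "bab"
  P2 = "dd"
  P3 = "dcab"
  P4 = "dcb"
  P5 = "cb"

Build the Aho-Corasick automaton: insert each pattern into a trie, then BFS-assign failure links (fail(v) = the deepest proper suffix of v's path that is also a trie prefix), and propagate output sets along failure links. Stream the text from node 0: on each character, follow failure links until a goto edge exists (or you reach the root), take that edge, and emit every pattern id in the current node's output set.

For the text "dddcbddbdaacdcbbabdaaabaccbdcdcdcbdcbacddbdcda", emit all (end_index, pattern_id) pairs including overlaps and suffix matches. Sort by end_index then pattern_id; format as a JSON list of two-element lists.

Build automaton:
Trie (insert patterns):
  0='ε' goto b→4 c→12 d→1
  1='d' goto a→2 c→8 d→7
  2='da' goto a→3
  3='daa' goto ·  ←P0
  4='b' goto a→5
  5='ba' goto b→6
  6='bab' goto ·  ←P1
  7='dd' goto ·  ←P2
  8='dc' goto a→9 b→11
  9='dca' goto b→10
  10='dcab' goto ·  ←P3
  11='dcb' goto ·  ←P4
  12='c' goto b→13
  13='cb' goto ·  ←P5

BFS fail/out derivation:
  fail(1) 'd': from fail(0)=0 chase 'd': 0 ⇒ 0;  out=∅∪out(0)=∅
  fail(4) 'b': from fail(0)=0 chase 'b': 0 ⇒ 0;  out=∅∪out(0)=∅
  fail(12) 'c': from fail(0)=0 chase 'c': 0 ⇒ 0;  out=∅∪out(0)=∅
  fail(2) 'da': from fail(1)=0 chase 'a': 0 ⇒ 0;  out=∅∪out(0)=∅
  fail(5) 'ba': from fail(4)=0 chase 'a': 0 ⇒ 0;  out=∅∪out(0)=∅
  fail(7) 'dd': from fail(1)=0 chase 'd': 0 ⇒ 1;  out={2}∪out(1)={2}
  fail(8) 'dc': from fail(1)=0 chase 'c': 0 ⇒ 12;  out=∅∪out(12)=∅
  fail(13) 'cb': from fail(12)=0 chase 'b': 0 ⇒ 4;  out={5}∪out(4)={5}
  fail(3) 'daa': from fail(2)=0 chase 'a': 0 ⇒ 0;  out={0}∪out(0)={0}
  fail(6) 'bab': from fail(5)=0 chase 'b': 0 ⇒ 4;  out={1}∪out(4)={1}
  fail(9) 'dca': from fail(8)=12 chase 'a': 12→0 ⇒ 0;  out=∅∪out(0)=∅
  fail(11) 'dcb': from fail(8)=12 chase 'b': 12 ⇒ 13;  out={4}∪out(13)={4,5}
  fail(10) 'dcab': from fail(9)=0 chase 'b': 0 ⇒ 4;  out={3}∪out(4)={3}

Text stream:
pos 0 'd': at 1
pos 1 'd': at 7  ** P2@[0:1]
pos 2 'd': at 7 ·f  ** P2@[1:2]
pos 3 'c': at 8 ·f
pos 4 'b': at 11  ** P4@[2:4],P5@[3:4]
pos 5 'd': at 1 ·f
pos 6 'd': at 7  ** P2@[5:6]
pos 7 'b': at 4 ·f
pos 8 'd': at 1 ·f
pos 9 'a': at 2
pos 10 'a': at 3  ** P0@[8:10]
pos 11 'c': at 12 ·f
pos 12 'd': at 1 ·f
pos 13 'c': at 8
pos 14 'b': at 11  ** P4@[12:14],P5@[13:14]
pos 15 'b': at 4 ·f
pos 16 'a': at 5
pos 17 'b': at 6  ** P1@[15:17]
pos 18 'd': at 1 ·f
pos 19 'a': at 2
pos 20 'a': at 3  ** P0@[18:20]
pos 21 'a': at 0 ·f
pos 22 'b': at 4
pos 23 'a': at 5
pos 24 'c': at 12 ·f
pos 25 'c': at 12 ·f
pos 26 'b': at 13  ** P5@[25:26]
pos 27 'd': at 1 ·f
pos 28 'c': at 8
pos 29 'd': at 1 ·f
pos 30 'c': at 8
pos 31 'd': at 1 ·f
pos 32 'c': at 8
pos 33 'b': at 11  ** P4@[31:33],P5@[32:33]
pos 34 'd': at 1 ·f
pos 35 'c': at 8
pos 36 'b': at 11  ** P4@[34:36],P5@[35:36]
pos 37 'a': at 5 ·f
pos 38 'c': at 12 ·f
pos 39 'd': at 1 ·f
pos 40 'd': at 7  ** P2@[39:40]
pos 41 'b': at 4 ·f
pos 42 'd': at 1 ·f
pos 43 'c': at 8
pos 44 'd': at 1 ·f
pos 45 'a': at 2

All matches (sorted): [[1,2],[2,2],[4,4],[4,5],[6,2],[10,0],[14,4],[14,5],[17,1],[20,0],[26,5],[33,4],[33,5],[36,4],[36,5],[40,2]]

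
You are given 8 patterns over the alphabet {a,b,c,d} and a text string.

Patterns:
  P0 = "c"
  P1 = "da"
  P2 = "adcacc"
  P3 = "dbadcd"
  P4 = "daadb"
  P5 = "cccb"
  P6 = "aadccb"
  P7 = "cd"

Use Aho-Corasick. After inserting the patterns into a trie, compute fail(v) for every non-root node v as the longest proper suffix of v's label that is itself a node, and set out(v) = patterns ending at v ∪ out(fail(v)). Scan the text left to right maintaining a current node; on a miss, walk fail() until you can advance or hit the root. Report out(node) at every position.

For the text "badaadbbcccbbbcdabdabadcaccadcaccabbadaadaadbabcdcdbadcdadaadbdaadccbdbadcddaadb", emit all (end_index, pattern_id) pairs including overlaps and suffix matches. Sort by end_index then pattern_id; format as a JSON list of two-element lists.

Build automaton:
Trie nodes:
  n0 'ε': a→4 c→1 d→2
  n1 'c': c→18 d→26  ←P0
  n2 'd': a→3 b→10
  n3 'da': a→15  ←P1
  n4 'a': a→21 d→5
  n5 'ad': c→6
  n6 'adc': a→7
  n7 'adca': c→8
  n8 'adcac': c→9
  n9 'adcacc': ·  ←P2
  n10 'db': a→11
  n11 'dba': d→12
  n12 'dbad': c→13
  n13 'dbadc': d→14
  n14 'dbadcd': ·  ←P3
  n15 'daa': d→16
  n16 'daad': b→17
  n17 'daadb': ·  ←P4
  n18 'cc': c→19
  n19 'ccc': b→20
  n20 'cccb': ·  ←P5
  n21 'aa': d→22
  n22 'aad': c→23
  n23 'aadc': c→24
  n24 'aadcc': b→25
  n25 'aadccb': ·  ←P6
  n26 'cd': ·  ←P7

Failure links (BFS by depth):
  fail(1) 'c': from fail(0)=0 chase 'c': 0 ⇒ 0;  out={0}∪out(0)={0}
  fail(2) 'd': from fail(0)=0 chase 'd': 0 ⇒ 0;  out=∅∪out(0)=∅
  fail(4) 'a': from fail(0)=0 chase 'a': 0 ⇒ 0;  out=∅∪out(0)=∅
  fail(3) 'da': from fail(2)=0 chase 'a': 0 ⇒ 4;  out={1}∪out(4)={1}
  fail(5) 'ad': from fail(4)=0 chase 'd': 0 ⇒ 2;  out=∅∪out(2)=∅
  fail(10) 'db': from fail(2)=0 chase 'b': 0 ⇒ 0;  out=∅∪out(0)=∅
  fail(18) 'cc': from fail(1)=0 chase 'c': 0 ⇒ 1;  out=∅∪out(1)={0}
  fail(21) 'aa': from fail(4)=0 chase 'a': 0 ⇒ 4;  out=∅∪out(4)=∅
  fail(26) 'cd': from fail(1)=0 chase 'd': 0 ⇒ 2;  out={7}∪out(2)={7}
  fail(6) 'adc': from fail(5)=2 chase 'c': 2→0 ⇒ 1;  out=∅∪out(1)={0}
  fail(11) 'dba': from fail(10)=0 chase 'a': 0 ⇒ 4;  out=∅∪out(4)=∅
  fail(15) 'daa': from fail(3)=4 chase 'a': 4 ⇒ 21;  out=∅∪out(21)=∅
  fail(19) 'ccc': from fail(18)=1 chase 'c': 1 ⇒ 18;  out=∅∪out(18)={0}
  fail(22) 'aad': from fail(21)=4 chase 'd': 4 ⇒ 5;  out=∅∪out(5)=∅
  fail(7) 'adca': from fail(6)=1 chase 'a': 1→0 ⇒ 4;  out=∅∪out(4)=∅
  fail(12) 'dbad': from fail(11)=4 chase 'd': 4 ⇒ 5;  out=∅∪out(5)=∅
  fail(16) 'daad': from fail(15)=21 chase 'd': 21 ⇒ 22;  out=∅∪out(22)=∅
  fail(20) 'cccb': from fail(19)=18 chase 'b': 18→1→0 ⇒ 0;  out={5}∪out(0)={5}
  fail(23) 'aadc': from fail(22)=5 chase 'c': 5 ⇒ 6;  out=∅∪out(6)={0}
  fail(8) 'adcac': from fail(7)=4 chase 'c': 4→0 ⇒ 1;  out=∅∪out(1)={0}
  fail(13) 'dbadc': from fail(12)=5 chase 'c': 5 ⇒ 6;  out=∅∪out(6)={0}
  fail(17) 'daadb': from fail(16)=22 chase 'b': 22→5→2 ⇒ 10;  out={4}∪out(10)={4}
  fail(24) 'aadcc': from fail(23)=6 chase 'c': 6→1 ⇒ 18;  out=∅∪out(18)={0}
  fail(9) 'adcacc': from fail(8)=1 chase 'c': 1 ⇒ 18;  out={2}∪out(18)={0,2}
  fail(14) 'dbadcd': from fail(13)=6 chase 'd': 6→1 ⇒ 26;  out={3}∪out(26)={3,7}
  fail(25) 'aadccb': from fail(24)=18 chase 'b': 18→1→0 ⇒ 0;  out={6}∪out(0)={6}

Run:
i=0 'b': node 0→0
i=1 'a': node 0→4
i=2 'd': node 4→5
i=3 'a': node 5→3 (via fail)  ** P1@[2:3]
i=4 'a': node 3→15
i=5 'd': node 15→16
i=6 'b': node 16→17  ** P4@[2:6]
i=7 'b': node 17→0 (via fail)
i=8 'c': node 0→1  ** P0@[8:8]
i=9 'c': node 1→18  ** P0@[9:9]
i=10 'c': node 18→19  ** P0@[10:10]
i=11 'b': node 19→20  ** P5@[8:11]
i=12 'b': node 20→0 (via fail)
i=13 'b': node 0→0
i=14 'c': node 0→1  ** P0@[14:14]
i=15 'd': node 1→26  ** P7@[14:15]
i=16 'a': node 26→3 (via fail)  ** P1@[15:16]
i=17 'b': node 3→0 (via fail)
i=18 'd': node 0→2
i=19 'a': node 2→3  ** P1@[18:19]
i=20 'b': node 3→0 (via fail)
i=21 'a': node 0→4
i=22 'd': node 4→5
i=23 'c': node 5→6  ** P0@[23:23]
i=24 'a': node 6→7
i=25 'c': node 7→8  ** P0@[25:25]
i=26 'c': node 8→9  ** P0@[26:26],P2@[21:26]
i=27 'a': node 9→4 (via fail)
i=28 'd': node 4→5
i=29 'c': node 5→6  ** P0@[29:29]
i=30 'a': node 6→7
i=31 'c': node 7→8  ** P0@[31:31]
i=32 'c': node 8→9  ** P0@[32:32],P2@[27:32]
i=33 'a': node 9→4 (via fail)
i=34 'b': node 4→0 (via fail)
i=35 'b': node 0→0
i=36 'a': node 0→4
i=37 'd': node 4→5
i=38 'a': node 5→3 (via fail)  ** P1@[37:38]
i=39 'a': node 3→15
i=40 'd': node 15→16
i=41 'a': node 16→3 (via fail)  ** P1@[40:41]
i=42 'a': node 3→15
i=43 'd': node 15→16
i=44 'b': node 16→17  ** P4@[40:44]
i=45 'a': node 17→11 (via fail)
i=46 'b': node 11→0 (via fail)
i=47 'c': node 0→1  ** P0@[47:47]
i=48 'd': node 1→26  ** P7@[47:48]
i=49 'c': node 26→1 (via fail)  ** P0@[49:49]
i=50 'd': node 1→26  ** P7@[49:50]
i=51 'b': node 26→10 (via fail)
i=52 'a': node 10→11
i=53 'd': node 11→12
i=54 'c': node 12→13  ** P0@[54:54]
i=55 'd': node 13→14  ** P3@[50:55],P7@[54:55]
i=56 'a': node 14→3 (via fail)  ** P1@[55:56]
i=57 'd': node 3→5 (via fail)
i=58 'a': node 5→3 (via fail)  ** P1@[57:58]
i=59 'a': node 3→15
i=60 'd': node 15→16
i=61 'b': node 16→17  ** P4@[57:61]
i=62 'd': node 17→2 (via fail)
i=63 'a': node 2→3  ** P1@[62:63]
i=64 'a': node 3→15
i=65 'd': node 15→16
i=66 'c': node 16→23 (via fail)  ** P0@[66:66]
i=67 'c': node 23→24  ** P0@[67:67]
i=68 'b': node 24→25  ** P6@[63:68]
i=69 'd': node 25→2 (via fail)
i=70 'b': node 2→10
i=71 'a': node 10→11
i=72 'd': node 11→12
i=73 'c': node 12→13  ** P0@[73:73]
i=74 'd': node 13→14  ** P3@[69:74],P7@[73:74]
i=75 'd': node 14→2 (via fail)
i=76 'a': node 2→3  ** P1@[75:76]
i=77 'a': node 3→15
i=78 'd': node 15→16
i=79 'b': node 16→17  ** P4@[75:79]

Result: [[3,1],[6,4],[8,0],[9,0],[10,0],[11,5],[14,0],[15,7],[16,1],[19,1],[23,0],[25,0],[26,0],[26,2],[29,0],[31,0],[32,0],[32,2],[38,1],[41,1],[44,4],[47,0],[48,7],[49,0],[50,7],[54,0],[55,3],[55,7],[56,1],[58,1],[61,4],[63,1],[66,0],[67,0],[68,6],[73,0],[74,3],[74,7],[76,1],[79,4]]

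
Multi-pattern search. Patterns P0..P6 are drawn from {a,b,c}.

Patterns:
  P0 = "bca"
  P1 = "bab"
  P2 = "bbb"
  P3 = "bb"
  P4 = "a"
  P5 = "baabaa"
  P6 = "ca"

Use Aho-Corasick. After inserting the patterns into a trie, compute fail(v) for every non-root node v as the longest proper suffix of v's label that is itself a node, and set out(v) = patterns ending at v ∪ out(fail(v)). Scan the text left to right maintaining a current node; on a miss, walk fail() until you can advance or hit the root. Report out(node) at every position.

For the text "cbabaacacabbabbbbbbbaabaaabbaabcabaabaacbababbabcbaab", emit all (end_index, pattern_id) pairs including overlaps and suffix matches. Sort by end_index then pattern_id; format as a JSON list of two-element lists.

Build:
Trie nodes:
  0='ε' goto a→8 b→1 c→13
  1='b' goto a→4 b→6 c→2
  2='bc' goto a→3
  3='bca' goto ·  [P0 ends]
  4='ba' goto a→9 b→5
  5='bab' goto ·  [P1 ends]
  6='bb' goto b→7  [P3 ends]
  7='bbb' goto ·  [P2 ends]
  8='a' goto ·  [P4 ends]
  9='baa' goto b→10
  10='baab' goto a→11
  11='baaba' goto a→12
  12='baabaa' goto ·  [P5 ends]
  13='c' goto a→14
  14='ca' goto ·  [P6 ends]

BFS fail/out derivation:
  n1('b'): parent n0 fail=0; on 'b' 0 → fail=0;  out ∅∪∅=∅
  n8('a'): parent n0 fail=0; on 'a' 0 → fail=0;  out {4}∪∅={4}
  n13('c'): parent n0 fail=0; on 'c' 0 → fail=0;  out ∅∪∅=∅
  n2('bc'): parent n1 fail=0; on 'c' 0 → fail=13;  out ∅∪∅=∅
  n4('ba'): parent n1 fail=0; on 'a' 0 → fail=8;  out ∅∪{4}={4}
  n6('bb'): parent n1 fail=0; on 'b' 0 → fail=1;  out {3}∪∅={3}
  n14('ca'): parent n13 fail=0; on 'a' 0 → fail=8;  out {6}∪{4}={4,6}
  n3('bca'): parent n2 fail=13; on 'a' 13 → fail=14;  out {0}∪{4,6}={0,4,6}
  n5('bab'): parent n4 fail=8; on 'b' 8→0 → fail=1;  out {1}∪∅={1}
  n7('bbb'): parent n6 fail=1; on 'b' 1 → fail=6;  out {2}∪{3}={2,3}
  n9('baa'): parent n4 fail=8; on 'a' 8→0 → fail=8;  out ∅∪{4}={4}
  n10('baab'): parent n9 fail=8; on 'b' 8→0 → fail=1;  out ∅∪∅=∅
  n11('baaba'): parent n10 fail=1; on 'a' 1 → fail=4;  out ∅∪{4}={4}
  n12('baabaa'): parent n11 fail=4; on 'a' 4 → fail=9;  out {5}∪{4}={4,5}

Run:
i=0 'c': node 0→13
i=1 'b': node 13→1 (via fail)
i=2 'a': node 1→4  ** P4@[2:2]
i=3 'b': node 4→5  ** P1@[1:3]
i=4 'a': node 5→4 (via fail)  ** P4@[4:4]
i=5 'a': node 4→9  ** P4@[5:5]
i=6 'c': node 9→13 (via fail)
i=7 'a': node 13→14  ** P4@[7:7],P6@[6:7]
i=8 'c': node 14→13 (via fail)
i=9 'a': node 13→14  ** P4@[9:9],P6@[8:9]
i=10 'b': node 14→1 (via fail)
i=11 'b': node 1→6  ** P3@[10:11]
i=12 'a': node 6→4 (via fail)  ** P4@[12:12]
i=13 'b': node 4→5  ** P1@[11:13]
i=14 'b': node 5→6 (via fail)  ** P3@[13:14]
i=15 'b': node 6→7  ** P2@[13:15],P3@[14:15]
i=16 'b': node 7→7 (via fail)  ** P2@[14:16],P3@[15:16]
i=17 'b': node 7→7 (via fail)  ** P2@[15:17],P3@[16:17]
i=18 'b': node 7→7 (via fail)  ** P2@[16:18],P3@[17:18]
i=19 'b': node 7→7 (via fail)  ** P2@[17:19],P3@[18:19]
i=20 'a': node 7→4 (via fail)  ** P4@[20:20]
i=21 'a': node 4→9  ** P4@[21:21]
i=22 'b': node 9→10
i=23 'a': node 10→11  ** P4@[23:23]
i=24 'a': node 11→12  ** P4@[24:24],P5@[19:24]
i=25 'a': node 12→8 (via fail)  ** P4@[25:25]
i=26 'b': node 8→1 (via fail)
i=27 'b': node 1→6  ** P3@[26:27]
i=28 'a': node 6→4 (via fail)  ** P4@[28:28]
i=29 'a': node 4→9  ** P4@[29:29]
i=30 'b': node 9→10
i=31 'c': node 10→2 (via fail)
i=32 'a': node 2→3  ** P0@[30:32],P4@[32:32],P6@[31:32]
i=33 'b': node 3→1 (via fail)
i=34 'a': node 1→4  ** P4@[34:34]
i=35 'a': node 4→9  ** P4@[35:35]
i=36 'b': node 9→10
i=37 'a': node 10→11  ** P4@[37:37]
i=38 'a': node 11→12  ** P4@[38:38],P5@[33:38]
i=39 'c': node 12→13 (via fail)
i=40 'b': node 13→1 (via fail)
i=41 'a': node 1→4  ** P4@[41:41]
i=42 'b': node 4→5  ** P1@[40:42]
i=43 'a': node 5→4 (via fail)  ** P4@[43:43]
i=44 'b': node 4→5  ** P1@[42:44]
i=45 'b': node 5→6 (via fail)  ** P3@[44:45]
i=46 'a': node 6→4 (via fail)  ** P4@[46:46]
i=47 'b': node 4→5  ** P1@[45:47]
i=48 'c': node 5→2 (via fail)
i=49 'b': node 2→1 (via fail)
i=50 'a': node 1→4  ** P4@[50:50]
i=51 'a': node 4→9  ** P4@[51:51]
i=52 'b': node 9→10

Matches: [[2,4],[3,1],[4,4],[5,4],[7,4],[7,6],[9,4],[9,6],[11,3],[12,4],[13,1],[14,3],[15,2],[15,3],[16,2],[16,3],[17,2],[17,3],[18,2],[18,3],[19,2],[19,3],[20,4],[21,4],[23,4],[24,4],[24,5],[25,4],[27,3],[28,4],[29,4],[32,0],[32,4],[32,6],[34,4],[35,4],[37,4],[38,4],[38,5],[41,4],[42,1],[43,4],[44,1],[45,3],[46,4],[47,1],[50,4],[51,4]]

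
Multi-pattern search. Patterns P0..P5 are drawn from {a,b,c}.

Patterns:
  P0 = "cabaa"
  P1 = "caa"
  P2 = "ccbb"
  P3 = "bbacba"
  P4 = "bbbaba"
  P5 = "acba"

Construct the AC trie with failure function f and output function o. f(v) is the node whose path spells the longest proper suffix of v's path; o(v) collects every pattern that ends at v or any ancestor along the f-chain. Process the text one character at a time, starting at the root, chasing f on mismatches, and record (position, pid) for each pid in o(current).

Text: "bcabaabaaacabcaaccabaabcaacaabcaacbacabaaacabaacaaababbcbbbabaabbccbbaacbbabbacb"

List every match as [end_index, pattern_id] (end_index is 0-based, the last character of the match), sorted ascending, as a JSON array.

Build automaton:
Trie (insert patterns):
  n0 'ε': a→20 b→10 c→1
  n1 'c': a→2 c→7
  n2 'ca': a→6 b→3
  n3 'cab': a→4
  n4 'caba': a→5
  n5 'cabaa': ·  [P0 ends]
  n6 'caa': ·  [P1 ends]
  n7 'cc': b→8
  n8 'ccb': b→9
  n9 'ccbb': ·  [P2 ends]
  n10 'b': b→11
  n11 'bb': a→12 b→16
  n12 'bba': c→13
  n13 'bbac': b→14
  n14 'bbacb': a→15
  n15 'bbacba': ·  [P3 ends]
  n16 'bbb': a→17
  n17 'bbba': b→18
  n18 'bbbab': a→19
  n19 'bbbaba': ·  [P4 ends]
  n20 'a': c→21
  n21 'ac': b→22
  n22 'acb': a→23
  n23 'acba': ·  [P5 ends]

Failure links (BFS by depth):
  n1('c'): parent n0 fail=0; on 'c' 0 → fail=0;  out ∅∪∅=∅
  n10('b'): parent n0 fail=0; on 'b' 0 → fail=0;  out ∅∪∅=∅
  n20('a'): parent n0 fail=0; on 'a' 0 → fail=0;  out ∅∪∅=∅
  n2('ca'): parent n1 fail=0; on 'a' 0 → fail=20;  out ∅∪∅=∅
  n7('cc'): parent n1 fail=0; on 'c' 0 → fail=1;  out ∅∪∅=∅
  n11('bb'): parent n10 fail=0; on 'b' 0 → fail=10;  out ∅∪∅=∅
  n21('ac'): parent n20 fail=0; on 'c' 0 → fail=1;  out ∅∪∅=∅
  n3('cab'): parent n2 fail=20; on 'b' 20→0 → fail=10;  out ∅∪∅=∅
  n6('caa'): parent n2 fail=20; on 'a' 20→0 → fail=20;  out {1}∪∅={1}
  n8('ccb'): parent n7 fail=1; on 'b' 1→0 → fail=10;  out ∅∪∅=∅
  n12('bba'): parent n11 fail=10; on 'a' 10→0 → fail=20;  out ∅∪∅=∅
  n16('bbb'): parent n11 fail=10; on 'b' 10 → fail=11;  out ∅∪∅=∅
  n22('acb'): parent n21 fail=1; on 'b' 1→0 → fail=10;  out ∅∪∅=∅
  n4('caba'): parent n3 fail=10; on 'a' 10→0 → fail=20;  out ∅∪∅=∅
  n9('ccbb'): parent n8 fail=10; on 'b' 10 → fail=11;  out {2}∪∅={2}
  n13('bbac'): parent n12 fail=20; on 'c' 20 → fail=21;  out ∅∪∅=∅
  n17('bbba'): parent n16 fail=11; on 'a' 11 → fail=12;  out ∅∪∅=∅
  n23('acba'): parent n22 fail=10; on 'a' 10→0 → fail=20;  out {5}∪∅={5}
  n5('cabaa'): parent n4 fail=20; on 'a' 20→0 → fail=20;  out {0}∪∅={0}
  n14('bbacb'): parent n13 fail=21; on 'b' 21 → fail=22;  out ∅∪∅=∅
  n18('bbbab'): parent n17 fail=12; on 'b' 12→20→0 → fail=10;  out ∅∪∅=∅
  n15('bbacba'): parent n14 fail=22; on 'a' 22 → fail=23;  out {3}∪{5}={3,5}
  n19('bbbaba'): parent n18 fail=10; on 'a' 10→0 → fail=20;  out {4}∪∅={4}

Run:
[0] read 'b'  n0⇒n10
[1] read 'c'  n10⇒n1 (via fail)
[2] read 'a'  n1⇒n2
[3] read 'b'  n2⇒n3
[4] read 'a'  n3⇒n4
[5] read 'a'  n4⇒n5  emit P0@[1:5]
[6] read 'b'  n5⇒n10 (via fail)
[7] read 'a'  n10⇒n20 (via fail)
[8] read 'a'  n20⇒n20 (via fail)
[9] read 'a'  n20⇒n20 (via fail)
[10] read 'c'  n20⇒n21
[11] read 'a'  n21⇒n2 (via fail)
[12] read 'b'  n2⇒n3
[13] read 'c'  n3⇒n1 (via fail)
[14] read 'a'  n1⇒n2
[15] read 'a'  n2⇒n6  emit P1@[13:15]
[16] read 'c'  n6⇒n21 (via fail)
[17] read 'c'  n21⇒n7 (via fail)
[18] read 'a'  n7⇒n2 (via fail)
[19] read 'b'  n2⇒n3
[20] read 'a'  n3⇒n4
[21] read 'a'  n4⇒n5  emit P0@[17:21]
[22] read 'b'  n5⇒n10 (via fail)
[23] read 'c'  n10⇒n1 (via fail)
[24] read 'a'  n1⇒n2
[25] read 'a'  n2⇒n6  emit P1@[23:25]
[26] read 'c'  n6⇒n21 (via fail)
[27] read 'a'  n21⇒n2 (via fail)
[28] read 'a'  n2⇒n6  emit P1@[26:28]
[29] read 'b'  n6⇒n10 (via fail)
[30] read 'c'  n10⇒n1 (via fail)
[31] read 'a'  n1⇒n2
[32] read 'a'  n2⇒n6  emit P1@[30:32]
[33] read 'c'  n6⇒n21 (via fail)
[34] read 'b'  n21⇒n22
[35] read 'a'  n22⇒n23  emit P5@[32:35]
[36] read 'c'  n23⇒n21 (via fail)
[37] read 'a'  n21⇒n2 (via fail)
[38] read 'b'  n2⇒n3
[39] read 'a'  n3⇒n4
[40] read 'a'  n4⇒n5  emit P0@[36:40]
[41] read 'a'  n5⇒n20 (via fail)
[42] read 'c'  n20⇒n21
[43] read 'a'  n21⇒n2 (via fail)
[44] read 'b'  n2⇒n3
[45] read 'a'  n3⇒n4
[46] read 'a'  n4⇒n5  emit P0@[42:46]
[47] read 'c'  n5⇒n21 (via fail)
[48] read 'a'  n21⇒n2 (via fail)
[49] read 'a'  n2⇒n6  emit P1@[47:49]
[50] read 'a'  n6⇒n20 (via fail)
[51] read 'b'  n20⇒n10 (via fail)
[52] read 'a'  n10⇒n20 (via fail)
[53] read 'b'  n20⇒n10 (via fail)
[54] read 'b'  n10⇒n11
[55] read 'c'  n11⇒n1 (via fail)
[56] read 'b'  n1⇒n10 (via fail)
[57] read 'b'  n10⇒n11
[58] read 'b'  n11⇒n16
[59] read 'a'  n16⇒n17
[60] read 'b'  n17⇒n18
[61] read 'a'  n18⇒n19  emit P4@[56:61]
[62] read 'a'  n19⇒n20 (via fail)
[63] read 'b'  n20⇒n10 (via fail)
[64] read 'b'  n10⇒n11
[65] read 'c'  n11⇒n1 (via fail)
[66] read 'c'  n1⇒n7
[67] read 'b'  n7⇒n8
[68] read 'b'  n8⇒n9  emit P2@[65:68]
[69] read 'a'  n9⇒n12 (via fail)
[70] read 'a'  n12⇒n20 (via fail)
[71] read 'c'  n20⇒n21
[72] read 'b'  n21⇒n22
[73] read 'b'  n22⇒n11 (via fail)
[74] read 'a'  n11⇒n12
[75] read 'b'  n12⇒n10 (via fail)
[76] read 'b'  n10⇒n11
[77] read 'a'  n11⇒n12
[78] read 'c'  n12⇒n13
[79] read 'b'  n13⇒n14

Matches: [[5,0],[15,1],[21,0],[25,1],[28,1],[32,1],[35,5],[40,0],[46,0],[49,1],[61,4],[68,2]]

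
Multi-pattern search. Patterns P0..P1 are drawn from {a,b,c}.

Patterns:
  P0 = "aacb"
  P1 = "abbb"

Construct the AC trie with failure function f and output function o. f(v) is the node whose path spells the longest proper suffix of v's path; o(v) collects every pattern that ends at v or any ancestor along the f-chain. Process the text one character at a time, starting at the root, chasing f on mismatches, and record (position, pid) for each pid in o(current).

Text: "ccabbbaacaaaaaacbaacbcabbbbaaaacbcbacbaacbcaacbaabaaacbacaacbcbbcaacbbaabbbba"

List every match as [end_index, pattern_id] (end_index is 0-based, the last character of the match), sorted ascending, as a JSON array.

Construct AC machine:
Trie (insert patterns):
  0='ε' goto a→1
  1='a' goto a→2 b→5
  2='aa' goto c→3
  3='aac' goto b→4
  4='aacb' goto ·  ←P0
  5='ab' goto b→6
  6='abb' goto b→7
  7='abbb' goto ·  ←P1

Failure links (BFS by depth):
  n1('a'): parent n0 fail=0; on 'a' 0 → fail=0;  out ∅∪∅=∅
  n2('aa'): parent n1 fail=0; on 'a' 0 → fail=1;  out ∅∪∅=∅
  n5('ab'): parent n1 fail=0; on 'b' 0 → fail=0;  out ∅∪∅=∅
  n3('aac'): parent n2 fail=1; on 'c' 1→0 → fail=0;  out ∅∪∅=∅
  n6('abb'): parent n5 fail=0; on 'b' 0 → fail=0;  out ∅∪∅=∅
  n4('aacb'): parent n3 fail=0; on 'b' 0 → fail=0;  out {0}∪∅={0}
  n7('abbb'): parent n6 fail=0; on 'b' 0 → fail=0;  out {1}∪∅={1}

Scan:
i=0 'c': node 0→0
i=1 'c': node 0→0
i=2 'a': node 0→1
i=3 'b': node 1→5
i=4 'b': node 5→6
i=5 'b': node 6→7  emit P1@[2:5]
i=6 'a': node 7→1 ·f
i=7 'a': node 1→2
i=8 'c': node 2→3
i=9 'a': node 3→1 ·f
i=10 'a': node 1→2
i=11 'a': node 2→2 ·f
i=12 'a': node 2→2 ·f
i=13 'a': node 2→2 ·f
i=14 'a': node 2→2 ·f
i=15 'c': node 2→3
i=16 'b': node 3→4  emit P0@[13:16]
i=17 'a': node 4→1 ·f
i=18 'a': node 1→2
i=19 'c': node 2→3
i=20 'b': node 3→4  emit P0@[17:20]
i=21 'c': node 4→0 ·f
i=22 'a': node 0→1
i=23 'b': node 1→5
i=24 'b': node 5→6
i=25 'b': node 6→7  emit P1@[22:25]
i=26 'b': node 7→0 ·f
i=27 'a': node 0→1
i=28 'a': node 1→2
i=29 'a': node 2→2 ·f
i=30 'a': node 2→2 ·f
i=31 'c': node 2→3
i=32 'b': node 3→4  emit P0@[29:32]
i=33 'c': node 4→0 ·f
i=34 'b': node 0→0
i=35 'a': node 0→1
i=36 'c': node 1→0 ·f
i=37 'b': node 0→0
i=38 'a': node 0→1
i=39 'a': node 1→2
i=40 'c': node 2→3
i=41 'b': node 3→4  emit P0@[38:41]
i=42 'c': node 4→0 ·f
i=43 'a': node 0→1
i=44 'a': node 1→2
i=45 'c': node 2→3
i=46 'b': node 3→4  emit P0@[43:46]
i=47 'a': node 4→1 ·f
i=48 'a': node 1→2
i=49 'b': node 2→5 ·f
i=50 'a': node 5→1 ·f
i=51 'a': node 1→2
i=52 'a': node 2→2 ·f
i=53 'c': node 2→3
i=54 'b': node 3→4  emit P0@[51:54]
i=55 'a': node 4→1 ·f
i=56 'c': node 1→0 ·f
i=57 'a': node 0→1
i=58 'a': node 1→2
i=59 'c': node 2→3
i=60 'b': node 3→4  emit P0@[57:60]
i=61 'c': node 4→0 ·f
i=62 'b': node 0→0
i=63 'b': node 0→0
i=64 'c': node 0→0
i=65 'a': node 0→1
i=66 'a': node 1→2
i=67 'c': node 2→3
i=68 'b': node 3→4  emit P0@[65:68]
i=69 'b': node 4→0 ·f
i=70 'a': node 0→1
i=71 'a': node 1→2
i=72 'b': node 2→5 ·f
i=73 'b': node 5→6
i=74 'b': node 6→7  emit P1@[71:74]
i=75 'b': node 7→0 ·f
i=76 'a': node 0→1

Result: [[5,1],[16,0],[20,0],[25,1],[32,0],[41,0],[46,0],[54,0],[60,0],[68,0],[74,1]]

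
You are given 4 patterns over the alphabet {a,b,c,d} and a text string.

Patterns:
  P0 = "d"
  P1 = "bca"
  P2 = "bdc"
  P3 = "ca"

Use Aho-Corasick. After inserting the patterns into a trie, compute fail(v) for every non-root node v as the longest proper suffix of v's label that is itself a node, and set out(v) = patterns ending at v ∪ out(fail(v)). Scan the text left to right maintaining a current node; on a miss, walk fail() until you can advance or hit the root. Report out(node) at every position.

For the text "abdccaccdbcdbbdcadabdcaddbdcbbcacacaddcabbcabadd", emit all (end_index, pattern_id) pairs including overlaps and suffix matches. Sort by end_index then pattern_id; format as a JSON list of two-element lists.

Build:
Trie nodes:
  n0 'ε': b→2 c→7 d→1
  n1 'd': ·  [P0 ends]
  n2 'b': c→3 d→5
  n3 'bc': a→4
  n4 'bca': ·  [P1 ends]
  n5 'bd': c→6
  n6 'bdc': ·  [P2 ends]
  n7 'c': a→8
  n8 'ca': ·  [P3 ends]

Failure links (BFS by depth):
  n1('d'): parent n0 fail=0; on 'd' 0 → fail=0;  out {0}∪∅={0}
  n2('b'): parent n0 fail=0; on 'b' 0 → fail=0;  out ∅∪∅=∅
  n7('c'): parent n0 fail=0; on 'c' 0 → fail=0;  out ∅∪∅=∅
  n3('bc'): parent n2 fail=0; on 'c' 0 → fail=7;  out ∅∪∅=∅
  n5('bd'): parent n2 fail=0; on 'd' 0 → fail=1;  out ∅∪{0}={0}
  n8('ca'): parent n7 fail=0; on 'a' 0 → fail=0;  out {3}∪∅={3}
  n4('bca'): parent n3 fail=7; on 'a' 7 → fail=8;  out {1}∪{3}={1,3}
  n6('bdc'): parent n5 fail=1; on 'c' 1→0 → fail=7;  out {2}∪∅={2}

Run:
pos 0 'a': at 0
pos 1 'b': at 2
pos 2 'd': at 5  ** P0@[2:2]
pos 3 'c': at 6  ** P2@[1:3]
pos 4 'c': at 7 (via fail)
pos 5 'a': at 8  ** P3@[4:5]
pos 6 'c': at 7 (via fail)
pos 7 'c': at 7 (via fail)
pos 8 'd': at 1 (via fail)  ** P0@[8:8]
pos 9 'b': at 2 (via fail)
pos 10 'c': at 3
pos 11 'd': at 1 (via fail)  ** P0@[11:11]
pos 12 'b': at 2 (via fail)
pos 13 'b': at 2 (via fail)
pos 14 'd': at 5  ** P0@[14:14]
pos 15 'c': at 6  ** P2@[13:15]
pos 16 'a': at 8 (via fail)  ** P3@[15:16]
pos 17 'd': at 1 (via fail)  ** P0@[17:17]
pos 18 'a': at 0 (via fail)
pos 19 'b': at 2
pos 20 'd': at 5  ** P0@[20:20]
pos 21 'c': at 6  ** P2@[19:21]
pos 22 'a': at 8 (via fail)  ** P3@[21:22]
pos 23 'd': at 1 (via fail)  ** P0@[23:23]
pos 24 'd': at 1 (via fail)  ** P0@[24:24]
pos 25 'b': at 2 (via fail)
pos 26 'd': at 5  ** P0@[26:26]
pos 27 'c': at 6  ** P2@[25:27]
pos 28 'b': at 2 (via fail)
pos 29 'b': at 2 (via fail)
pos 30 'c': at 3
pos 31 'a': at 4  ** P1@[29:31],P3@[30:31]
pos 32 'c': at 7 (via fail)
pos 33 'a': at 8  ** P3@[32:33]
pos 34 'c': at 7 (via fail)
pos 35 'a': at 8  ** P3@[34:35]
pos 36 'd': at 1 (via fail)  ** P0@[36:36]
pos 37 'd': at 1 (via fail)  ** P0@[37:37]
pos 38 'c': at 7 (via fail)
pos 39 'a': at 8  ** P3@[38:39]
pos 40 'b': at 2 (via fail)
pos 41 'b': at 2 (via fail)
pos 42 'c': at 3
pos 43 'a': at 4  ** P1@[41:43],P3@[42:43]
pos 44 'b': at 2 (via fail)
pos 45 'a': at 0 (via fail)
pos 46 'd': at 1  ** P0@[46:46]
pos 47 'd': at 1 (via fail)  ** P0@[47:47]

Matches: [[2,0],[3,2],[5,3],[8,0],[11,0],[14,0],[15,2],[16,3],[17,0],[20,0],[21,2],[22,3],[23,0],[24,0],[26,0],[27,2],[31,1],[31,3],[33,3],[35,3],[36,0],[37,0],[39,3],[43,1],[43,3],[46,0],[47,0]]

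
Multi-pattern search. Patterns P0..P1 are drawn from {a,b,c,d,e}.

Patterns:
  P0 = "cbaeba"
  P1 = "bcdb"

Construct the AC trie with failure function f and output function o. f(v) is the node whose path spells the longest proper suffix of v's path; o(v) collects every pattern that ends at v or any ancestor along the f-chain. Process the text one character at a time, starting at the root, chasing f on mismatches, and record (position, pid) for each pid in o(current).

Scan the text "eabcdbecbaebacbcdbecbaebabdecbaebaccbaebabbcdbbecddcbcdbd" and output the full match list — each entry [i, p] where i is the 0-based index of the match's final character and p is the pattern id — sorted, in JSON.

Build:
Trie (insert patterns):
  n0 'ε': b→7 c→1
  n1 'c': b→2
  n2 'cb': a→3
  n3 'cba': e→4
  n4 'cbae': b→5
  n5 'cbaeb': a→6
  n6 'cbaeba': ·  ←P0
  n7 'b': c→8
  n8 'bc': d→9
  n9 'bcd': b→10
  n10 'bcdb': ·  ←P1

Failure links (BFS by depth):
  n1('c'): parent n0 fail=0; on 'c' 0 → fail=0;  out ∅∪∅=∅
  n7('b'): parent n0 fail=0; on 'b' 0 → fail=0;  out ∅∪∅=∅
  n2('cb'): parent n1 fail=0; on 'b' 0 → fail=7;  out ∅∪∅=∅
  n8('bc'): parent n7 fail=0; on 'c' 0 → fail=1;  out ∅∪∅=∅
  n3('cba'): parent n2 fail=7; on 'a' 7→0 → fail=0;  out ∅∪∅=∅
  n9('bcd'): parent n8 fail=1; on 'd' 1→0 → fail=0;  out ∅∪∅=∅
  n4('cbae'): parent n3 fail=0; on 'e' 0 → fail=0;  out ∅∪∅=∅
  n10('bcdb'): parent n9 fail=0; on 'b' 0 → fail=7;  out {1}∪∅={1}
  n5('cbaeb'): parent n4 fail=0; on 'b' 0 → fail=7;  out ∅∪∅=∅
  n6('cbaeba'): parent n5 fail=7; on 'a' 7→0 → fail=0;  out {0}∪∅={0}

Run:
pos 0 'e': at 0
pos 1 'a': at 0
pos 2 'b': at 7
pos 3 'c': at 8
pos 4 'd': at 9
pos 5 'b': at 10  → match P1@[2:5]
pos 6 'e': at 0 (via fail)
pos 7 'c': at 1
pos 8 'b': at 2
pos 9 'a': at 3
pos 10 'e': at 4
pos 11 'b': at 5
pos 12 'a': at 6  → match P0@[7:12]
pos 13 'c': at 1 (via fail)
pos 14 'b': at 2
pos 15 'c': at 8 (via fail)
pos 16 'd': at 9
pos 17 'b': at 10  → match P1@[14:17]
pos 18 'e': at 0 (via fail)
pos 19 'c': at 1
pos 20 'b': at 2
pos 21 'a': at 3
pos 22 'e': at 4
pos 23 'b': at 5
pos 24 'a': at 6  → match P0@[19:24]
pos 25 'b': at 7 (via fail)
pos 26 'd': at 0 (via fail)
pos 27 'e': at 0
pos 28 'c': at 1
pos 29 'b': at 2
pos 30 'a': at 3
pos 31 'e': at 4
pos 32 'b': at 5
pos 33 'a': at 6  → match P0@[28:33]
pos 34 'c': at 1 (via fail)
pos 35 'c': at 1 (via fail)
pos 36 'b': at 2
pos 37 'a': at 3
pos 38 'e': at 4
pos 39 'b': at 5
pos 40 'a': at 6  → match P0@[35:40]
pos 41 'b': at 7 (via fail)
pos 42 'b': at 7 (via fail)
pos 43 'c': at 8
pos 44 'd': at 9
pos 45 'b': at 10  → match P1@[42:45]
pos 46 'b': at 7 (via fail)
pos 47 'e': at 0 (via fail)
pos 48 'c': at 1
pos 49 'd': at 0 (via fail)
pos 50 'd': at 0
pos 51 'c': at 1
pos 52 'b': at 2
pos 53 'c': at 8 (via fail)
pos 54 'd': at 9
pos 55 'b': at 10  → match P1@[52:55]
pos 56 'd': at 0 (via fail)

All matches (sorted): [[5,1],[12,0],[17,1],[24,0],[33,0],[40,0],[45,1],[55,1]]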